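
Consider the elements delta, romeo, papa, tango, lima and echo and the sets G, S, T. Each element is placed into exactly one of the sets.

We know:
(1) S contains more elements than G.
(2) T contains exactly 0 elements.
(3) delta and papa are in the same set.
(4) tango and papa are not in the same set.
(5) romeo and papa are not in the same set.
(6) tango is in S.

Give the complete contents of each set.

G = {delta, papa}; S = {echo, lima, romeo, tango}; T = {}

From (6): tango ∈ S.
(2): T already has 0, so the rest are out.
(4): papa ∉ S.
Only one set left: papa ∈ G.
(3): delta matches papa: delta ∈ G.
(5): romeo ∉ G.
Only one set left: romeo ∈ S.
Suppose lima ∈ G: no assignment then satisfies all the clues, so lima ∉ G.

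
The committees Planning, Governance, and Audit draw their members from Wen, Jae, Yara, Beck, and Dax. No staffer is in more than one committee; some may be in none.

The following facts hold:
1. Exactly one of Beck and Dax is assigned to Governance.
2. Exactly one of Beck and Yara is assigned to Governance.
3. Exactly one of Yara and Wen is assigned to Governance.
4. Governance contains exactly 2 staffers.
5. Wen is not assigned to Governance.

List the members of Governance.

From (5): Wen ∉ Governance.
(3) (exactly one): Yara ∈ Governance.
(2) (exactly one): Beck ∉ Governance.
(1) (exactly one): Dax ∈ Governance.
(4): Governance already has 2, so the rest are out.

Governance = {Dax, Yara}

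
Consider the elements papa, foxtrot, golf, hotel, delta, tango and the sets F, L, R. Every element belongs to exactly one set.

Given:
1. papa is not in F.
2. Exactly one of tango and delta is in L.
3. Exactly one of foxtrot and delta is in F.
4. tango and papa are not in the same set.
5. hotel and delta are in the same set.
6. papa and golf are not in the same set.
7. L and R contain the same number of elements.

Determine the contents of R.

R = {foxtrot, papa}

From (1): papa ∉ F.
Suppose papa ∉ R: no assignment then satisfies all the clues, so papa ∈ R.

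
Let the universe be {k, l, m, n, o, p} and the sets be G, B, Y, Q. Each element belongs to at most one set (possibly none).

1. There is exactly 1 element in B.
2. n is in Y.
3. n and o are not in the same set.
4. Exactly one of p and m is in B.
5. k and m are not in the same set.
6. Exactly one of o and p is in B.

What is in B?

B = {p}

From (2): n ∈ Y.
(3): o ∉ Y.
Suppose k ∈ B: no assignment then satisfies all the clues, so k ∉ B.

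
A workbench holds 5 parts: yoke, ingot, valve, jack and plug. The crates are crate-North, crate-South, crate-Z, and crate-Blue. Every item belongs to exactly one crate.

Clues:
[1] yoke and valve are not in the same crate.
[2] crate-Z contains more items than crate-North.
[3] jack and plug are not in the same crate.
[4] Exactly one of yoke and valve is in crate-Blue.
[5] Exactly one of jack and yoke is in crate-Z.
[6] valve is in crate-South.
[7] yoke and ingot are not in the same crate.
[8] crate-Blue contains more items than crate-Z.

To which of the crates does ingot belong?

From (6): valve ∈ crate-South.
(1): yoke ∉ crate-South.
(4) (exactly one): yoke ∈ crate-Blue.
(5) (exactly one): jack ∈ crate-Z.
(7): ingot ∉ crate-Blue.
(3): plug ∉ crate-Z.
Suppose ingot ∈ crate-North: no assignment then satisfies all the clues, so ingot ∉ crate-North.

ingot: crate-South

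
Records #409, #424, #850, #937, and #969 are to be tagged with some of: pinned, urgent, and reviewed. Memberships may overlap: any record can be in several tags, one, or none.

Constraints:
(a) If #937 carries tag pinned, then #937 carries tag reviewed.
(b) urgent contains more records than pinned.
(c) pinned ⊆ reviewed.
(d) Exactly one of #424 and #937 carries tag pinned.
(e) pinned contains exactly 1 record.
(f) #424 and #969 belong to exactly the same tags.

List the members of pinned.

pinned = {#937}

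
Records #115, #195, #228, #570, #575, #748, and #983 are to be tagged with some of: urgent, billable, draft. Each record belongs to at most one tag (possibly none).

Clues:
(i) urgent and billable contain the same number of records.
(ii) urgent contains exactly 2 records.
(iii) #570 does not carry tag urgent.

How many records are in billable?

2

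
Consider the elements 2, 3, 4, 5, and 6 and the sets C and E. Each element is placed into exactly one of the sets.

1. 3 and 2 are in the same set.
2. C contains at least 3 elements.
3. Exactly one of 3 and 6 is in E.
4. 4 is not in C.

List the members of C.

C = {2, 3, 5}

From (4): 4 ∉ C.
Only one set left: 4 ∈ E.
Suppose 2 ∉ C: no assignment then satisfies all the clues, so 2 ∈ C.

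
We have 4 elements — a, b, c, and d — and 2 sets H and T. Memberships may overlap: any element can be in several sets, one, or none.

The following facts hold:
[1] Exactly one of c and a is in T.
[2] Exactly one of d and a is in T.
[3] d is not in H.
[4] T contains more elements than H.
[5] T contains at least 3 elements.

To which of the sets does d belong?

d: T

From (3): d ∉ H.
Suppose d ∉ T: no assignment then satisfies all the clues, so d ∈ T.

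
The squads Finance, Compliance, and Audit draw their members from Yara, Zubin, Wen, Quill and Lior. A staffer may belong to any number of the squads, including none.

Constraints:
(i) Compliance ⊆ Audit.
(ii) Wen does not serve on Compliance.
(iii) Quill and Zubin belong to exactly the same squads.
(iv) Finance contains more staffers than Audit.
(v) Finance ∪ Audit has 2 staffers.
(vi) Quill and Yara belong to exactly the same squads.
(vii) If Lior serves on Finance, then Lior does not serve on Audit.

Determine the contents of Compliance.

Compliance = {}

From (ii): Wen ∉ Compliance.
Suppose Yara ∈ Compliance: no assignment then satisfies all the clues, so Yara ∉ Compliance.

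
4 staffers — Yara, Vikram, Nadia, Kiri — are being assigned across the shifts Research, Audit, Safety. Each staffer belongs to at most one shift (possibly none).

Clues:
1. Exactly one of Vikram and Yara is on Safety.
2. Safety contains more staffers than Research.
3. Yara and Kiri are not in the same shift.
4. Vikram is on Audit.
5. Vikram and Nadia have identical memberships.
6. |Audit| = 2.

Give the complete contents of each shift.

Research = {}; Audit = {Nadia, Vikram}; Safety = {Yara}

From (4): Vikram ∈ Audit.
(1) (exactly one): Yara ∈ Safety.
(3): Kiri ∉ Safety.
(5): Nadia matches Vikram: Nadia ∉ Research.
(5): Nadia matches Vikram: Nadia ∈ Audit.
(6): Audit already has 2, so the rest are out.
Suppose Kiri ∈ Research: no assignment then satisfies all the clues, so Kiri ∉ Research.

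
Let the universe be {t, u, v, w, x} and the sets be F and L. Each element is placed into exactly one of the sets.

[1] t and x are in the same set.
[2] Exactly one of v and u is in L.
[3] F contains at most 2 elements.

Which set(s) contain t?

t: L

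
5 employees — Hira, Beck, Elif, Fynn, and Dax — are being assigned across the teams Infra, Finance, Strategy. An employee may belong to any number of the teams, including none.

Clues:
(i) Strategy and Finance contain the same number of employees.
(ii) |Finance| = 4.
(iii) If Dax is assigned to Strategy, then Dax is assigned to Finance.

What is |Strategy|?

4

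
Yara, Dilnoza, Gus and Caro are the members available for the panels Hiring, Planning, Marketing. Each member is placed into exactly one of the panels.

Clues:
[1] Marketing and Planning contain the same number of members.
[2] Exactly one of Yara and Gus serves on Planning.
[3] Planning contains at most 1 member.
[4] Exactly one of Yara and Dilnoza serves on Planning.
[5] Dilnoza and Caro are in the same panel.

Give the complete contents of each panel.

Hiring = {Caro, Dilnoza}; Planning = {Yara}; Marketing = {Gus}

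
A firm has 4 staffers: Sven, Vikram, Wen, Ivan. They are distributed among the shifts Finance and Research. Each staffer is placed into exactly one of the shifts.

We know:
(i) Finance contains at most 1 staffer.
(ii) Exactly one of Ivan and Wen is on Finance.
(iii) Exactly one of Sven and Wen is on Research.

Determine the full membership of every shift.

Finance = {Wen}; Research = {Ivan, Sven, Vikram}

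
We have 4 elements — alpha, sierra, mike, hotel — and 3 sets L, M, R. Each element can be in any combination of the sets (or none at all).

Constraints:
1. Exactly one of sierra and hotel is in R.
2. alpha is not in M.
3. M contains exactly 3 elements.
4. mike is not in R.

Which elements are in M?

M = {hotel, mike, sierra}

From (2): alpha ∉ M.
From (4): mike ∉ R.
(3): only 3 candidates remain for M, so all are in.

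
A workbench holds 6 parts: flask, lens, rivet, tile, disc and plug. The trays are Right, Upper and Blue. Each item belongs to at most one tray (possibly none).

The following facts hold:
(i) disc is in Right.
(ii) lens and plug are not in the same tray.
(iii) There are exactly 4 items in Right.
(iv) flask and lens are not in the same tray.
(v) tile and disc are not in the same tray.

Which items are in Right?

Right = {disc, flask, plug, rivet}

From (i): disc ∈ Right.
(v): tile ∉ Right.
Suppose flask ∉ Right: no assignment then satisfies all the clues, so flask ∈ Right.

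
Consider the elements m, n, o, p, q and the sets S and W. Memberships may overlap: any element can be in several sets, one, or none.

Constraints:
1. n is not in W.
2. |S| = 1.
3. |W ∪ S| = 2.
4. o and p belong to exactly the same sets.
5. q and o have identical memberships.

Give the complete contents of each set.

S = {n}; W = {m}

From (1): n ∉ W.
Suppose m ∈ S: no assignment then satisfies all the clues, so m ∉ S.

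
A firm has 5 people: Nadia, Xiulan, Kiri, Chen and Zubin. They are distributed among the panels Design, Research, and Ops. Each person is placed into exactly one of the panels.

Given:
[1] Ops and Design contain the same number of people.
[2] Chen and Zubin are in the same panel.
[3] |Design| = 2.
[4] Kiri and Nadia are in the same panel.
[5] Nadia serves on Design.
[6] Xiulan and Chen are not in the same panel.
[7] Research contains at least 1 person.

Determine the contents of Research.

Research = {Xiulan}

From (5): Nadia ∈ Design.
(4): Kiri matches Nadia: Kiri ∈ Design.
(3): Design already has 2, so the rest are out.
Suppose Xiulan ∉ Research: no assignment then satisfies all the clues, so Xiulan ∈ Research.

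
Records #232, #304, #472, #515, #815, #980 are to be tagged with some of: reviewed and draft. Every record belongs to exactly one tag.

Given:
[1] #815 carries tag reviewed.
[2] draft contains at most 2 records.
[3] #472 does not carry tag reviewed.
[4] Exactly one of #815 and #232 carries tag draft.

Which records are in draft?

draft = {#232, #472}

From (1): #815 ∈ reviewed.
From (3): #472 ∉ reviewed.
(4) (exactly one): #232 ∈ draft.
Only one tag left: #472 ∈ draft.
(2): draft already has 2, so the rest are out.
Only one tag left: #304 ∈ reviewed.
Only one tag left: #515 ∈ reviewed.
Only one tag left: #980 ∈ reviewed.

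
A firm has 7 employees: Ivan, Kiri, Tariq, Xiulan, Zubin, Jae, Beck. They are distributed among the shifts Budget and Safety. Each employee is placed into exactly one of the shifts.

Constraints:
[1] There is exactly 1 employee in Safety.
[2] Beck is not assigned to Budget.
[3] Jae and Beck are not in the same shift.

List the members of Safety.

Safety = {Beck}

From (2): Beck ∉ Budget.
Only one shift left: Beck ∈ Safety.
(1): Safety already has 1, so the rest are out.
Only one shift left: Ivan ∈ Budget.
Only one shift left: Kiri ∈ Budget.
Only one shift left: Tariq ∈ Budget.
Only one shift left: Xiulan ∈ Budget.
Only one shift left: Zubin ∈ Budget.
Only one shift left: Jae ∈ Budget.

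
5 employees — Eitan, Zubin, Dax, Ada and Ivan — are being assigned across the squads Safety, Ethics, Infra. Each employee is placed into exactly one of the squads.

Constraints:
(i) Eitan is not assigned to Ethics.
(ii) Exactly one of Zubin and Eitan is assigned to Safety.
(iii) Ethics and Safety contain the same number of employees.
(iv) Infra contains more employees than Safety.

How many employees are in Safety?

1

From (i): Eitan ∉ Ethics.
Suppose Dax ∈ Safety: no assignment then satisfies all the clues, so Dax ∉ Safety.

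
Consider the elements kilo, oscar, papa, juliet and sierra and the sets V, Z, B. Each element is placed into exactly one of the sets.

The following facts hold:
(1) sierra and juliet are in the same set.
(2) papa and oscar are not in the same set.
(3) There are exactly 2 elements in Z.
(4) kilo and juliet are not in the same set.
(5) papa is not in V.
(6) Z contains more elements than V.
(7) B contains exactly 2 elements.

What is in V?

V = {oscar}

From (5): papa ∉ V.
Suppose kilo ∈ V: no assignment then satisfies all the clues, so kilo ∉ V.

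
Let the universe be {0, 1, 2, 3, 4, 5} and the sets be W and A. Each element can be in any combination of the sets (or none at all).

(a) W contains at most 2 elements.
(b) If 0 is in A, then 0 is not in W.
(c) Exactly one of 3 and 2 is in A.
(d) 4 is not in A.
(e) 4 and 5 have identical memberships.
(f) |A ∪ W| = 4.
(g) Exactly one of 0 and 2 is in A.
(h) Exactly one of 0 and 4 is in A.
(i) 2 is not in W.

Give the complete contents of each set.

W = {4, 5}; A = {0, 3}

From (d): 4 ∉ A.
From (i): 2 ∉ W.
(e): 5 matches 4: 5 ∉ A.
(h) (exactly one): 0 ∈ A.
(b): 0 ∉ W.
(g) (exactly one): 2 ∉ A.
(c) (exactly one): 3 ∈ A.
Suppose 1 ∈ W: no assignment then satisfies all the clues, so 1 ∉ W.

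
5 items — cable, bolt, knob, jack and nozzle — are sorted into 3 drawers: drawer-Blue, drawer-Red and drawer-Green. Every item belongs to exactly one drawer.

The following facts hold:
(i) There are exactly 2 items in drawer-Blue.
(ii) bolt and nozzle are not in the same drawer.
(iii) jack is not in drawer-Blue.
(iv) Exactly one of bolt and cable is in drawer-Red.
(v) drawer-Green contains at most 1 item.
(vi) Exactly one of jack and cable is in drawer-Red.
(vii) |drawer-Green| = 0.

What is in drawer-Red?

drawer-Red = {bolt, jack, knob}

From (iii): jack ∉ drawer-Blue.
(vii): drawer-Green already has 0, so the rest are out.
Only one drawer left: jack ∈ drawer-Red.
(vi) (exactly one): cable ∉ drawer-Red.
Only one drawer left: cable ∈ drawer-Blue.
(iv) (exactly one): bolt ∈ drawer-Red.
(ii): nozzle ∉ drawer-Red.
Only one drawer left: nozzle ∈ drawer-Blue.
(i): drawer-Blue already has 2, so the rest are out.
Only one drawer left: knob ∈ drawer-Red.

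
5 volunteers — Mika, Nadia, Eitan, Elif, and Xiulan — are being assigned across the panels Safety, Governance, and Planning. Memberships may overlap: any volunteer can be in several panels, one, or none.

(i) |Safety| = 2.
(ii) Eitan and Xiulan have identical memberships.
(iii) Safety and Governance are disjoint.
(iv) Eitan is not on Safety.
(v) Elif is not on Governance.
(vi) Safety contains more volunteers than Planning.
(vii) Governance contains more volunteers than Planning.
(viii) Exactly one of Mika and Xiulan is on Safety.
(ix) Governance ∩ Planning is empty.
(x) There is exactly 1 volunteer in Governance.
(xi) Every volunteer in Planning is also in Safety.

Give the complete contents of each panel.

Safety = {Elif, Mika}; Governance = {Nadia}; Planning = {}

From (iv): Eitan ∉ Safety.
From (v): Elif ∉ Governance.
(ii): Xiulan matches Eitan: Xiulan ∉ Safety.
(viii) (exactly one): Mika ∈ Safety.
(xi) contrapositive: Eitan ∉ Planning.
(xi) contrapositive: Xiulan ∉ Planning.
(iii) (disjoint): Mika ∉ Governance.
Suppose Mika ∈ Planning: no assignment then satisfies all the clues, so Mika ∉ Planning.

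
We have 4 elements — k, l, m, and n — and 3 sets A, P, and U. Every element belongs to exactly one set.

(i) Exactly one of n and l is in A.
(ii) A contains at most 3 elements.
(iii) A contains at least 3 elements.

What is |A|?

3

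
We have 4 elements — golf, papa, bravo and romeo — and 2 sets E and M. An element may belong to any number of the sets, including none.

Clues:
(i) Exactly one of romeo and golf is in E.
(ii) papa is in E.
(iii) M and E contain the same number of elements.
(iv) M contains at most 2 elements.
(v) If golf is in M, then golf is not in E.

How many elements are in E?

2

From (ii): papa ∈ E.
Suppose bravo ∈ E: no assignment then satisfies all the clues, so bravo ∉ E.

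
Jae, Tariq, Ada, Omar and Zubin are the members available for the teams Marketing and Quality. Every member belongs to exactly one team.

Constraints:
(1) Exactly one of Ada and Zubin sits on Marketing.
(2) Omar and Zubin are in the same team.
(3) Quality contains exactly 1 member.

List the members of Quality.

Quality = {Ada}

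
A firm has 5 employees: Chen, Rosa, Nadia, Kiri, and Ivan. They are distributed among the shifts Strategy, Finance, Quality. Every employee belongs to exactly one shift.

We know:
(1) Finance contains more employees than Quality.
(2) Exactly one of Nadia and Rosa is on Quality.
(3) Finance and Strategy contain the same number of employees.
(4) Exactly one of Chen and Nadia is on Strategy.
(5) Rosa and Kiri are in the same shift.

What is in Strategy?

Strategy = {Chen, Ivan}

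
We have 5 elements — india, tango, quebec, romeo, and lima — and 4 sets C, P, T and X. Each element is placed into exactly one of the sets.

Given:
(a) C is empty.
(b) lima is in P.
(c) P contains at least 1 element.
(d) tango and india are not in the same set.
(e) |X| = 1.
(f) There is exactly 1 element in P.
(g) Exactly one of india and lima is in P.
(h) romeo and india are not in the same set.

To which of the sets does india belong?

india: X

From (b): lima ∈ P.
(a): C already has 0, so the rest are out.
(f): P already has 1, so the rest are out.
Suppose india ∈ T: no assignment then satisfies all the clues, so india ∉ T.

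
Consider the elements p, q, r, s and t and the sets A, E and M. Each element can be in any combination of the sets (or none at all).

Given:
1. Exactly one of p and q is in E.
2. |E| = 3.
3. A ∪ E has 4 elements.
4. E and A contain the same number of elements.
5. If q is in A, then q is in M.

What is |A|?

3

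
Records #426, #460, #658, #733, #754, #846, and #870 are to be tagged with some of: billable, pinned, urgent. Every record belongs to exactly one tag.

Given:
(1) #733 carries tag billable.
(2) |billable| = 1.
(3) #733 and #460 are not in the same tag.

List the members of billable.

From (1): #733 ∈ billable.
(2): billable already has 1, so the rest are out.

billable = {#733}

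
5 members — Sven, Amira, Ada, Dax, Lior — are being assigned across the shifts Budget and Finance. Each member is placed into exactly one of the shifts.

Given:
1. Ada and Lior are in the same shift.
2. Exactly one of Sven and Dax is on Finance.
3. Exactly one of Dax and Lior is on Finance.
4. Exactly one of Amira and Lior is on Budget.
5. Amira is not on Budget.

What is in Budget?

From (5): Amira ∉ Budget.
(4) (exactly one): Lior ∈ Budget.
Only one shift left: Amira ∈ Finance.
(1): Ada matches Lior: Ada ∈ Budget.
(3) (exactly one): Dax ∈ Finance.
(2) (exactly one): Sven ∉ Finance.
Only one shift left: Sven ∈ Budget.

Budget = {Ada, Lior, Sven}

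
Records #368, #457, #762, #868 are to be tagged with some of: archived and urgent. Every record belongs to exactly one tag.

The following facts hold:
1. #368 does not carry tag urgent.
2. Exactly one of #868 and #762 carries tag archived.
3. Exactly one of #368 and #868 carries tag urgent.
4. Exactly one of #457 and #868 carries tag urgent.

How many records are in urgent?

1

From (1): #368 ∉ urgent.
(3) (exactly one): #868 ∈ urgent.
(4) (exactly one): #457 ∉ urgent.
Only one tag left: #368 ∈ archived.
Only one tag left: #457 ∈ archived.
(2) (exactly one): #762 ∈ archived.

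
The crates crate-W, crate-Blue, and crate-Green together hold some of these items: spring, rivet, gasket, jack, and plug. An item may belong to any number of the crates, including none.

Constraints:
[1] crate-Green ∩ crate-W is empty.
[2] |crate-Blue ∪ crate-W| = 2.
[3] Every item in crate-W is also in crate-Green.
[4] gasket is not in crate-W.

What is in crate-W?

From (4): gasket ∉ crate-W.
Suppose spring ∈ crate-W: no assignment then satisfies all the clues, so spring ∉ crate-W.

crate-W = {}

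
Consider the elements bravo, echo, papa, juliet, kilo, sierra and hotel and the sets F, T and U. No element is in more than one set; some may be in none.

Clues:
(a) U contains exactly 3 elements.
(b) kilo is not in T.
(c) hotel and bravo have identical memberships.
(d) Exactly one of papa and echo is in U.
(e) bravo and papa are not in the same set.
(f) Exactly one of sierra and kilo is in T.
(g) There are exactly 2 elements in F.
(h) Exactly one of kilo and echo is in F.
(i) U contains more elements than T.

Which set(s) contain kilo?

kilo: F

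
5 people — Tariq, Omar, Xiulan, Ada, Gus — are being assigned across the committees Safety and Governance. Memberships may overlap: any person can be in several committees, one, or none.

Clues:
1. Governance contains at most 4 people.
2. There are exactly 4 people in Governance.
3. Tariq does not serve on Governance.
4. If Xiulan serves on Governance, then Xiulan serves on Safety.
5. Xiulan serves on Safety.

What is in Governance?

From (3): Tariq ∉ Governance.
From (5): Xiulan ∈ Safety.
(2): only 4 candidates remain for Governance, so all are in.

Governance = {Ada, Gus, Omar, Xiulan}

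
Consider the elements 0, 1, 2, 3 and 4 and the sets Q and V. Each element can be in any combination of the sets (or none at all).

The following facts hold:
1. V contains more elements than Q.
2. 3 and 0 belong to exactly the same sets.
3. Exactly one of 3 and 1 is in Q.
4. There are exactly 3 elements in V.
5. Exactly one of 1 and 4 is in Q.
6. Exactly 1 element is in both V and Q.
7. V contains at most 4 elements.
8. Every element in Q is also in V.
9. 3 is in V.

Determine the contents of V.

V = {0, 1, 3}

From (9): 3 ∈ V.
(2): 0 matches 3: 0 ∈ V.
Suppose 1 ∉ V: no assignment then satisfies all the clues, so 1 ∈ V.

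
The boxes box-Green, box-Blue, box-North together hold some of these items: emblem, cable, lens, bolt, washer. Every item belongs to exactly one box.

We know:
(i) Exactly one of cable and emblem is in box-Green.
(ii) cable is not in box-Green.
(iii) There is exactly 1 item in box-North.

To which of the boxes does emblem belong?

emblem: box-Green

From (ii): cable ∉ box-Green.
(i) (exactly one): emblem ∈ box-Green.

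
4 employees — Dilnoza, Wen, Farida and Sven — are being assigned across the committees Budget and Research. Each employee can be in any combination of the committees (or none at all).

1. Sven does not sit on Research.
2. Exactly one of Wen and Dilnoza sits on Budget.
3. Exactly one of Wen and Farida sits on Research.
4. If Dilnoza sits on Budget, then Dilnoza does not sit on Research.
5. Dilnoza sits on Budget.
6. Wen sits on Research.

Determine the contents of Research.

Research = {Wen}

From (1): Sven ∉ Research.
From (5): Dilnoza ∈ Budget.
From (6): Wen ∈ Research.
(2) (exactly one): Wen ∉ Budget.
(3) (exactly one): Farida ∉ Research.
(4): Dilnoza ∉ Research.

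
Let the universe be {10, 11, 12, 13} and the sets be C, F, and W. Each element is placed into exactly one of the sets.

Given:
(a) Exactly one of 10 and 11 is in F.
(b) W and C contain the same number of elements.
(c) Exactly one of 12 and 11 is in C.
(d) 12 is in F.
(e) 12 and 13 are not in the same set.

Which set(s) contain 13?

From (d): 12 ∈ F.
(c) (exactly one): 11 ∈ C.
(e): 13 ∉ F.
(a) (exactly one): 10 ∈ F.
Suppose 13 ∈ C: no assignment then satisfies all the clues, so 13 ∉ C.

13: W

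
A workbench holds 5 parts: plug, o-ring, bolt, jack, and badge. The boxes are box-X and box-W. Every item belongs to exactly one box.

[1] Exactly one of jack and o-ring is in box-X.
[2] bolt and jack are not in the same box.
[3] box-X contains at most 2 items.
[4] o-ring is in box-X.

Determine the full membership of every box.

box-X = {bolt, o-ring}; box-W = {badge, jack, plug}

From (4): o-ring ∈ box-X.
(1) (exactly one): jack ∉ box-X.
Only one box left: jack ∈ box-W.
(2): bolt ∉ box-W.
Only one box left: bolt ∈ box-X.
(3): box-X already has 2, so the rest are out.
Only one box left: plug ∈ box-W.
Only one box left: badge ∈ box-W.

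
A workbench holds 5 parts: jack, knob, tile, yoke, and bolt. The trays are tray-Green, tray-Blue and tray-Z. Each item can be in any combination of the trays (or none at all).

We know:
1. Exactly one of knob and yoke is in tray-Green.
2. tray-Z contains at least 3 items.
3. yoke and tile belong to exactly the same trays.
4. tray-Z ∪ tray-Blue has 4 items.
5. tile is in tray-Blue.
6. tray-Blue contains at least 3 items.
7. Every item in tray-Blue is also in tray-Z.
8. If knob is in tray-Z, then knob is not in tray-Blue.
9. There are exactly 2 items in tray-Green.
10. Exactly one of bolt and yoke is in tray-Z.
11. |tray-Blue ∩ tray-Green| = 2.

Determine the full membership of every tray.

tray-Green = {tile, yoke}; tray-Blue = {jack, tile, yoke}; tray-Z = {jack, knob, tile, yoke}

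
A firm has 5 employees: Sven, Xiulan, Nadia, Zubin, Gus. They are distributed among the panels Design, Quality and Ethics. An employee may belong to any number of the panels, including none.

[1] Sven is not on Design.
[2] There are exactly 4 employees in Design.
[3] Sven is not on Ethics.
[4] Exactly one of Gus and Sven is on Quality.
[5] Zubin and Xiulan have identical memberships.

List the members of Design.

Design = {Gus, Nadia, Xiulan, Zubin}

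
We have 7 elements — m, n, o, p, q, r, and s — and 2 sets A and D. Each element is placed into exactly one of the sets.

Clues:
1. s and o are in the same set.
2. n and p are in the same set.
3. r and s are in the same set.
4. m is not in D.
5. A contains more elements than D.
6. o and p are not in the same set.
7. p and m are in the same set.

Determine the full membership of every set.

From (4): m ∉ D.
(7): p matches m: p ∉ D.
Only one set left: m ∈ A.
Only one set left: p ∈ A.
(2): n matches p: n ∈ A.
(6): o ∉ A.
Only one set left: o ∈ D.
(1): s matches o: s ∉ A.
(1): s matches o: s ∈ D.
(3): r matches s: r ∉ A.
(3): r matches s: r ∈ D.
Suppose q ∉ A: no assignment then satisfies all the clues, so q ∈ A.

A = {m, n, p, q}; D = {o, r, s}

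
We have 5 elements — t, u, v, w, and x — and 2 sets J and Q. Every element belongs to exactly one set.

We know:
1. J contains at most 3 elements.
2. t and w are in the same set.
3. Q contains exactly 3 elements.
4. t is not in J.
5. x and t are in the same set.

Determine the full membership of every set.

From (4): t ∉ J.
(2): w matches t: w ∉ J.
(5): x matches t: x ∉ J.
Only one set left: t ∈ Q.
Only one set left: w ∈ Q.
Only one set left: x ∈ Q.
(3): Q already has 3, so the rest are out.
Only one set left: u ∈ J.
Only one set left: v ∈ J.

J = {u, v}; Q = {t, w, x}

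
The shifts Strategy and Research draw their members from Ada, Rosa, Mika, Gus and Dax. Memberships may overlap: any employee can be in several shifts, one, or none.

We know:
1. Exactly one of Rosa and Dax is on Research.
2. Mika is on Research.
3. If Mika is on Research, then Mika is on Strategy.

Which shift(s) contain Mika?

From (2): Mika ∈ Research.
(3): Mika ∈ Strategy.

Mika: Research, Strategy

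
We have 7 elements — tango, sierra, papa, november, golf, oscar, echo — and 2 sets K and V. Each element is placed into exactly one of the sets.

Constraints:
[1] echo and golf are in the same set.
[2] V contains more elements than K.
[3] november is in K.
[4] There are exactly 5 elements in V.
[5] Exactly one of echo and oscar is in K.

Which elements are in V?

V = {echo, golf, papa, sierra, tango}

From (3): november ∈ K.
Suppose tango ∉ V: no assignment then satisfies all the clues, so tango ∈ V.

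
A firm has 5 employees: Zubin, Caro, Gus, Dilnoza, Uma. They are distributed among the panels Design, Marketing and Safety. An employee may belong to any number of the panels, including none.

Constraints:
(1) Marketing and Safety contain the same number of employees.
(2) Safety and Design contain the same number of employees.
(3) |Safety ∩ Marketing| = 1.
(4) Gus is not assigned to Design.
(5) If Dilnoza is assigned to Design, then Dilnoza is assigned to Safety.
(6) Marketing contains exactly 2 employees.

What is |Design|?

2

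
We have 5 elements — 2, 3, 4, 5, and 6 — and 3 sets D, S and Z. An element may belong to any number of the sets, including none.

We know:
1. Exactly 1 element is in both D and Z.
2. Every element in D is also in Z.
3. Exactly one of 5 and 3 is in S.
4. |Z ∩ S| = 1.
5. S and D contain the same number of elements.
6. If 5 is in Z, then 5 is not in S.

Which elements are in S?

S = {3}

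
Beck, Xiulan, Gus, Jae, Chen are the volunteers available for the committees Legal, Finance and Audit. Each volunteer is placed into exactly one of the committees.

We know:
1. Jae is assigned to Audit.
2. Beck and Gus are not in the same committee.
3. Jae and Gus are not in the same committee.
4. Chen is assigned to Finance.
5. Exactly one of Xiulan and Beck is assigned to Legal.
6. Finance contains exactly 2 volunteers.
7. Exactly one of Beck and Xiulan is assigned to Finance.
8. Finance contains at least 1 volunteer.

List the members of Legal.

Legal = {Gus, Xiulan}

From (1): Jae ∈ Audit.
From (4): Chen ∈ Finance.
(3): Gus ∉ Audit.
Suppose Beck ∈ Legal: no assignment then satisfies all the clues, so Beck ∉ Legal.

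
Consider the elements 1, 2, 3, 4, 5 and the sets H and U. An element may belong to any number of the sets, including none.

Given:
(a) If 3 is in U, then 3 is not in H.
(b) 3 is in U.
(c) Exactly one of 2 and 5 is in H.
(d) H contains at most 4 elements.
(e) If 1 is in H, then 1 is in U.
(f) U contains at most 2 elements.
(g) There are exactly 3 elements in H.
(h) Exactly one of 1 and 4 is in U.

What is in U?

From (b): 3 ∈ U.
(a): 3 ∉ H.
Suppose 1 ∉ U: no assignment then satisfies all the clues, so 1 ∈ U.

U = {1, 3}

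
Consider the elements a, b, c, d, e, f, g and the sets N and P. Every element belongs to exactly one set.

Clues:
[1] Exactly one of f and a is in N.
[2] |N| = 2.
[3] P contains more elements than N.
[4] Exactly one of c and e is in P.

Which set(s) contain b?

b: P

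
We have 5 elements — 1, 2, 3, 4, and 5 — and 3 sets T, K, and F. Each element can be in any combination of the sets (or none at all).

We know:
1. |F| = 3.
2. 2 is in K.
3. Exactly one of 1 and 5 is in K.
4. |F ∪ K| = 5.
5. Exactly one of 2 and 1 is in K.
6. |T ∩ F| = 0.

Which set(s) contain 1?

1: F

From (2): 2 ∈ K.
(5) (exactly one): 1 ∉ K.
(3) (exactly one): 5 ∈ K.
Suppose 1 ∈ T: no assignment then satisfies all the clues, so 1 ∉ T.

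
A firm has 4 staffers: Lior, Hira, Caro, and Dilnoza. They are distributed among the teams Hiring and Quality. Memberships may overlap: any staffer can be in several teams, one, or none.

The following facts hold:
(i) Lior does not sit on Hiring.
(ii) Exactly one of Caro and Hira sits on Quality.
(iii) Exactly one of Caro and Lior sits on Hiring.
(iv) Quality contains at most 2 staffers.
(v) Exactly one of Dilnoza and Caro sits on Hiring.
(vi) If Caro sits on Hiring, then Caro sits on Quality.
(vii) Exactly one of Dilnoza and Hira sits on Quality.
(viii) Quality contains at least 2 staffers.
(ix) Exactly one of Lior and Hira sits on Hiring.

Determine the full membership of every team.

Hiring = {Caro, Hira}; Quality = {Caro, Dilnoza}

From (i): Lior ∉ Hiring.
(iii) (exactly one): Caro ∈ Hiring.
(v) (exactly one): Dilnoza ∉ Hiring.
(vi): Caro ∈ Quality.
(ix) (exactly one): Hira ∈ Hiring.
(ii) (exactly one): Hira ∉ Quality.
(vii) (exactly one): Dilnoza ∈ Quality.
(iv): Quality already has 2, so the rest are out.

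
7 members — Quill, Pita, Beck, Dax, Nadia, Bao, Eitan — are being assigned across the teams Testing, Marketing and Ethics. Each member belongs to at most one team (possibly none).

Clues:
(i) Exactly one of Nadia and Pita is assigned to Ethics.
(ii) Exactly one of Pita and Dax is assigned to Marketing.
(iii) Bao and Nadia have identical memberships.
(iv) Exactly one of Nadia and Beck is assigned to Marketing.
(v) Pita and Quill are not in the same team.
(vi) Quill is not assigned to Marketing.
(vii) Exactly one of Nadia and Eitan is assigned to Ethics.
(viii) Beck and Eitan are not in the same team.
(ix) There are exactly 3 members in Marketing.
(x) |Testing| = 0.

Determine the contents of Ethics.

Ethics = {Eitan, Pita}

From (vi): Quill ∉ Marketing.
(x): Testing already has 0, so the rest are out.
Suppose Quill ∈ Ethics: no assignment then satisfies all the clues, so Quill ∉ Ethics.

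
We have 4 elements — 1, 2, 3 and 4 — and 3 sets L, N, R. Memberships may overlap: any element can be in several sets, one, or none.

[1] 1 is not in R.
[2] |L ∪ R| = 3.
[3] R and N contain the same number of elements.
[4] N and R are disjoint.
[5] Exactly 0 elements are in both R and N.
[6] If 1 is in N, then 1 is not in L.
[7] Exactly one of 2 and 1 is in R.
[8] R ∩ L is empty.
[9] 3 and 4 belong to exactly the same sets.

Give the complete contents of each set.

L = {3, 4}; N = {1}; R = {2}

From (1): 1 ∉ R.
(7) (exactly one): 2 ∈ R.
(8) (disjoint): 2 ∉ L.
(4) (disjoint): 2 ∉ N.
Suppose 1 ∈ L: no assignment then satisfies all the clues, so 1 ∉ L.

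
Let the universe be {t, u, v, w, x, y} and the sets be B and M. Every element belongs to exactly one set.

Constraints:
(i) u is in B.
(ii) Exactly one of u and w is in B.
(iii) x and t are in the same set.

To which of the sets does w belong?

w: M

From (i): u ∈ B.
(ii) (exactly one): w ∉ B.
Only one set left: w ∈ M.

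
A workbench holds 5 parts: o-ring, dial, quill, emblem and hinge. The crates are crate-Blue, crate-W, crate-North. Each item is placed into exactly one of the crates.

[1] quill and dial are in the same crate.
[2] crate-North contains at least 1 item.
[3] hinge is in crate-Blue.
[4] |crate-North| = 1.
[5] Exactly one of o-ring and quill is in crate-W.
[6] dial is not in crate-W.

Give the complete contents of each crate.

crate-Blue = {dial, hinge, quill}; crate-W = {o-ring}; crate-North = {emblem}

From (3): hinge ∈ crate-Blue.
From (6): dial ∉ crate-W.
(1): quill matches dial: quill ∉ crate-W.
(5) (exactly one): o-ring ∈ crate-W.
Suppose dial ∉ crate-Blue: no assignment then satisfies all the clues, so dial ∈ crate-Blue.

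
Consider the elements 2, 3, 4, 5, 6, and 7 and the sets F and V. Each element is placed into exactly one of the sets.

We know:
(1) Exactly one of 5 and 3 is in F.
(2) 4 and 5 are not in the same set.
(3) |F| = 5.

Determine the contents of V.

V = {5}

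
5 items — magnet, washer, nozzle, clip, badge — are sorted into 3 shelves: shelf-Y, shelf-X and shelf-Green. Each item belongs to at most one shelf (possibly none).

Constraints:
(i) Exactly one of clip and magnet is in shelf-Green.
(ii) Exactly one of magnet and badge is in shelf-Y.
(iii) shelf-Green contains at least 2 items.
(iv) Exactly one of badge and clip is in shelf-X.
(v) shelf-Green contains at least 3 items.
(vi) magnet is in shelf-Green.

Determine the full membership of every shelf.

shelf-Y = {badge}; shelf-X = {clip}; shelf-Green = {magnet, nozzle, washer}

From (vi): magnet ∈ shelf-Green.
(i) (exactly one): clip ∉ shelf-Green.
(ii) (exactly one): badge ∈ shelf-Y.
(iv) (exactly one): clip ∈ shelf-X.
(v): only 3 candidates remain for shelf-Green, so all are in.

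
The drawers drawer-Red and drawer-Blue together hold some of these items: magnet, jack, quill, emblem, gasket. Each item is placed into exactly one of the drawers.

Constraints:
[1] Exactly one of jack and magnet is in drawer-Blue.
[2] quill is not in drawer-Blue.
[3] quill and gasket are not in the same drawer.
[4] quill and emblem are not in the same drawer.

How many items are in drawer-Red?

2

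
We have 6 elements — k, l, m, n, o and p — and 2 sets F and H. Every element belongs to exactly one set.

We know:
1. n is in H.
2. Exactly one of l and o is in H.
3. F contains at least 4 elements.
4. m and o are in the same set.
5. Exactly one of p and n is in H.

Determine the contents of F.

From (1): n ∈ H.
(5) (exactly one): p ∉ H.
Only one set left: p ∈ F.
Suppose k ∉ F: no assignment then satisfies all the clues, so k ∈ F.

F = {k, m, o, p}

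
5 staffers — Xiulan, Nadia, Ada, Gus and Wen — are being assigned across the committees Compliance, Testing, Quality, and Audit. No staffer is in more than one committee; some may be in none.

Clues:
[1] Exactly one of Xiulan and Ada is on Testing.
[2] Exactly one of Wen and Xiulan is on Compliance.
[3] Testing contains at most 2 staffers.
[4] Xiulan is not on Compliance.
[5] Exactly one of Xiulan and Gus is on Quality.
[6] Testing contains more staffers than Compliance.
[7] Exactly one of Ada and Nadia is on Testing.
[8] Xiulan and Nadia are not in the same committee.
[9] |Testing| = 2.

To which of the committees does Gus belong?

Gus: Testing

From (4): Xiulan ∉ Compliance.
(2) (exactly one): Wen ∈ Compliance.
Suppose Gus ∈ Compliance: no assignment then satisfies all the clues, so Gus ∉ Compliance.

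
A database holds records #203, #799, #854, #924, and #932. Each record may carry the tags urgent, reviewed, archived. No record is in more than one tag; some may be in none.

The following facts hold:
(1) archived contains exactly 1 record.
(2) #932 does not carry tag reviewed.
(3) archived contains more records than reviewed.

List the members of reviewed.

reviewed = {}

From (2): #932 ∉ reviewed.
Suppose #203 ∈ reviewed: no assignment then satisfies all the clues, so #203 ∉ reviewed.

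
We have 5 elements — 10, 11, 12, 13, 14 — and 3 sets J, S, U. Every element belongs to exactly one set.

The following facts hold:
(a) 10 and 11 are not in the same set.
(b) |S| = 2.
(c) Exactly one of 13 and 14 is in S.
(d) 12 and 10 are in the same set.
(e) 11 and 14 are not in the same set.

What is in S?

S = {11, 13}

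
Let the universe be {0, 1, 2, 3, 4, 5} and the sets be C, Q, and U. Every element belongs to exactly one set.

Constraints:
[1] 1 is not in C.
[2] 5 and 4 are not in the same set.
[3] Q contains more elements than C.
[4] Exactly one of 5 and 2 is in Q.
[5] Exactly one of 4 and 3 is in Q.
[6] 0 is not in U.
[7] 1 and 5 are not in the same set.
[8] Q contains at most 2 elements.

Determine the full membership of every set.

C = {0}; Q = {3, 5}; U = {1, 2, 4}

From (1): 1 ∉ C.
From (6): 0 ∉ U.
Suppose 0 ∉ C: no assignment then satisfies all the clues, so 0 ∈ C.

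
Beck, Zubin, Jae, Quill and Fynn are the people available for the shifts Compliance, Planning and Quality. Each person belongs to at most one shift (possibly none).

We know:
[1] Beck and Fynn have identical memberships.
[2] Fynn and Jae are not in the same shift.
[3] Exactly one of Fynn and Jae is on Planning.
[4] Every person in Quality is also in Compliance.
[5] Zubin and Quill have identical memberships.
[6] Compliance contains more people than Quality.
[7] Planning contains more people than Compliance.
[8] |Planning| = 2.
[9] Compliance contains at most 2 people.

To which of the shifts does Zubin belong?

Zubin: none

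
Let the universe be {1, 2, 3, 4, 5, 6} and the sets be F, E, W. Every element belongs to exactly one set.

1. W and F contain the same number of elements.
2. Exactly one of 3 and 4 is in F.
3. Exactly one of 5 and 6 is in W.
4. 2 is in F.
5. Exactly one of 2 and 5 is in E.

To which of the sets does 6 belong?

From (4): 2 ∈ F.
(5) (exactly one): 5 ∈ E.
(3) (exactly one): 6 ∈ W.

6: W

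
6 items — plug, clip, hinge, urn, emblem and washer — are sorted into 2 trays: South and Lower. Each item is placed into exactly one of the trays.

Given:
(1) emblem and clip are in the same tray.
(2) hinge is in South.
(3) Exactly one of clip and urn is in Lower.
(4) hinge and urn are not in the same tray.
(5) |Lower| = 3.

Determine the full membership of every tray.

From (2): hinge ∈ South.
(4): urn ∉ South.
Only one tray left: urn ∈ Lower.
(3) (exactly one): clip ∉ Lower.
Only one tray left: clip ∈ South.
(1): emblem matches clip: emblem ∈ South.
(5): only 3 candidates remain for Lower, so all are in.

South = {clip, emblem, hinge}; Lower = {plug, urn, washer}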